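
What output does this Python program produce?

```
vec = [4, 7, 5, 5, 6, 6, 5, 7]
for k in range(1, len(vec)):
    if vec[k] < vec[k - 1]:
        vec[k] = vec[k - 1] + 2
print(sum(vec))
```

95

k=1: 7>=4, unchanged → [4, 7, 5, 5, 6, 6, 5, 7]
k=2: 5<7, vec[2] = 7+2 = 9 → [4, 7, 9, 5, 6, 6, 5, 7]
k=3: 5<9, vec[3] = 9+2 = 11 → [4, 7, 9, 11, 6, 6, 5, 7]
k=4: 6<11, vec[4] = 11+2 = 13 → [4, 7, 9, 11, 13, 6, 5, 7]
k=5: 6<13, vec[5] = 13+2 = 15 → [4, 7, 9, 11, 13, 15, 5, 7]
k=6: 5<15, vec[6] = 15+2 = 17 → [4, 7, 9, 11, 13, 15, 17, 7]
k=7: 7<17, vec[7] = 17+2 = 19 → [4, 7, 9, 11, 13, 15, 17, 19]
sum = 95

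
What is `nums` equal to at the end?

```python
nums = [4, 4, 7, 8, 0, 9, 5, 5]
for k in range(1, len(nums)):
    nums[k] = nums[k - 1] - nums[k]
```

k=1: nums[1] = 4-4 = 0 → [4, 0, 7, 8, 0, 9, 5, 5]
k=2: nums[2] = 0-7 = -7 → [4, 0, -7, 8, 0, 9, 5, 5]
k=3: nums[3] = (-7)-8 = -15 → [4, 0, -7, -15, 0, 9, 5, 5]
k=4: nums[4] = (-15)-0 = -15 → [4, 0, -7, -15, -15, 9, 5, 5]
k=5: nums[5] = (-15)-9 = -24 → [4, 0, -7, -15, -15, -24, 5, 5]
k=6: nums[6] = (-24)-5 = -29 → [4, 0, -7, -15, -15, -24, -29, 5]
k=7: nums[7] = (-29)-5 = -34 → [4, 0, -7, -15, -15, -24, -29, -34]

[4, 0, -7, -15, -15, -24, -29, -34]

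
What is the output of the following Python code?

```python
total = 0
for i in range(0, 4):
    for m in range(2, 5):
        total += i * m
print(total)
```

54

i=0,m=2: total = 0+0 = 0
i=0,m=3: total = 0+0 = 0
i=0,m=4: total = 0+0 = 0
i=1,m=2: total = 0+2 = 2
i=1,m=3: total = 2+3 = 5
i=1,m=4: total = 5+4 = 9
i=2,m=2: total = 9+4 = 13
i=2,m=3: total = 13+6 = 19
i=2,m=4: total = 19+8 = 27
i=3,m=2: total = 27+6 = 33
i=3,m=3: total = 33+9 = 42
i=3,m=4: total = 42+12 = 54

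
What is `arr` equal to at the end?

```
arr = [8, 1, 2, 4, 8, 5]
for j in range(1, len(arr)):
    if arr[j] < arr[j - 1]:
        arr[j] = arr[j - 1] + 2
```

[8, 10, 12, 14, 16, 18]

j=1: 1<8, arr[1] = 8+2 = 10 → [8, 10, 2, 4, 8, 5]
j=2: 2<10, arr[2] = 10+2 = 12 → [8, 10, 12, 4, 8, 5]
j=3: 4<12, arr[3] = 12+2 = 14 → [8, 10, 12, 14, 8, 5]
j=4: 8<14, arr[4] = 14+2 = 16 → [8, 10, 12, 14, 16, 5]
j=5: 5<16, arr[5] = 16+2 = 18 → [8, 10, 12, 14, 16, 18]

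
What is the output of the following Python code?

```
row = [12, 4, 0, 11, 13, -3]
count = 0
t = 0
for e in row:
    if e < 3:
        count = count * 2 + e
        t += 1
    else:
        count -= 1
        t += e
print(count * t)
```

-630

e=12: not <3, count = 0-1 = -1; t=12
e=4: not <3, count = (-1)-1 = -2; t=16
e=0: <3, count = (-2)*2+0 = -4; t=17
e=11: not <3, count = (-4)-1 = -5; t=28
e=13: not <3, count = (-5)-1 = -6; t=41
e=-3: <3, count = (-6)*2+(-3) = -15; t=42
count*t = (-15)*42 = -630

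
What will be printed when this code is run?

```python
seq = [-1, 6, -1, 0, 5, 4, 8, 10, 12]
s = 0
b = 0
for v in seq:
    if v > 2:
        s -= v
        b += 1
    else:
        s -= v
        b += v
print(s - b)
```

v=-1: not >2, s = 0-(-1) = 1; b=-1
v=6: >2, s = 1-6 = -5; b=0
v=-1: not >2, s = (-5)-(-1) = -4; b=-1
v=0: not >2, s = (-4)-0 = -4; b=-1
v=5: >2, s = (-4)-5 = -9; b=0
v=4: >2, s = (-9)-4 = -13; b=1
v=8: >2, s = (-13)-8 = -21; b=2
v=10: >2, s = (-21)-10 = -31; b=3
v=12: >2, s = (-31)-12 = -43; b=4
s-b = (-43)-4 = -47

-47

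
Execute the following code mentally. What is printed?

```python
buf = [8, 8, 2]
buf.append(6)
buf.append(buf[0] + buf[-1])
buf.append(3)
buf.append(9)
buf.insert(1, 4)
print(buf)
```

append 6 → [8, 8, 2, 6]
append buf[0]+buf[-1] = 8+6 = 14 → [8, 8, 2, 6, 14]
append 3 → [8, 8, 2, 6, 14, 3]
append 9 → [8, 8, 2, 6, 14, 3, 9]
insert 4 at 1 → [8, 4, 8, 2, 6, 14, 3, 9]

[8, 4, 8, 2, 6, 14, 3, 9]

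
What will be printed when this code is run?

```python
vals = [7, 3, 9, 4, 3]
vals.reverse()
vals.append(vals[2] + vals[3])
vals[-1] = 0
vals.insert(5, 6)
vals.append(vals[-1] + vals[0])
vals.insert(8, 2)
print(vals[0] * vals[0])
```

reverse → [3, 4, 9, 3, 7]
append vals[2]+vals[3] = 9+3 = 12 → [3, 4, 9, 3, 7, 12]
vals[-1] = 0 → [3, 4, 9, 3, 7, 0]
insert 6 at 5 → [3, 4, 9, 3, 7, 6, 0]
append vals[-1]+vals[0] = 0+3 = 3 → [3, 4, 9, 3, 7, 6, 0, 3]
insert 2 at 8 → [3, 4, 9, 3, 7, 6, 0, 3, 2]
vals[0]*vals[0] = 3*3 = 9

9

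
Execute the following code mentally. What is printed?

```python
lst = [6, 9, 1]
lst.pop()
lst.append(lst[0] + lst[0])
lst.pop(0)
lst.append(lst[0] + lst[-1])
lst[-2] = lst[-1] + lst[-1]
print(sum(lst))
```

72

pop() removes 1 → [6, 9]
append lst[0]+lst[0] = 6+6 = 12 → [6, 9, 12]
pop(0) removes 6 → [9, 12]
append lst[0]+lst[-1] = 9+12 = 21 → [9, 12, 21]
lst[-2] = lst[-1]+lst[-1] = 21+21 = 42 → [9, 42, 21]
sum = 72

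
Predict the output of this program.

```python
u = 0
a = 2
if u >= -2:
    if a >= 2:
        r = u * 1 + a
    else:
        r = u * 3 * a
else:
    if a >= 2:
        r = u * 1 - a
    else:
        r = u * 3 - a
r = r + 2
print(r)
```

4

u=0, a=2
u >= -2 is True; a >= 2 is True
→ r = u * 1 + a = 2
r = 2+2 = 4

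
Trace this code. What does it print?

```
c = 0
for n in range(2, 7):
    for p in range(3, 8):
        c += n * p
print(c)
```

500

n=2,p=3: c = 0+6 = 6
n=2,p=4: c = 6+8 = 14
n=2,p=5: c = 14+10 = 24
n=2,p=6: c = 24+12 = 36
n=2,p=7: c = 36+14 = 50
n=3,p=3: c = 50+9 = 59
n=3,p=4: c = 59+12 = 71
n=3,p=5: c = 71+15 = 86
n=3,p=6: c = 86+18 = 104
n=3,p=7: c = 104+21 = 125
n=4,p=3: c = 125+12 = 137
n=4,p=4: c = 137+16 = 153
n=4,p=5: c = 153+20 = 173
n=4,p=6: c = 173+24 = 197
n=4,p=7: c = 197+28 = 225
n=5,p=3: c = 225+15 = 240
n=5,p=4: c = 240+20 = 260
n=5,p=5: c = 260+25 = 285
n=5,p=6: c = 285+30 = 315
n=5,p=7: c = 315+35 = 350
n=6,p=3: c = 350+18 = 368
n=6,p=4: c = 368+24 = 392
n=6,p=5: c = 392+30 = 422
n=6,p=6: c = 422+36 = 458
n=6,p=7: c = 458+42 = 500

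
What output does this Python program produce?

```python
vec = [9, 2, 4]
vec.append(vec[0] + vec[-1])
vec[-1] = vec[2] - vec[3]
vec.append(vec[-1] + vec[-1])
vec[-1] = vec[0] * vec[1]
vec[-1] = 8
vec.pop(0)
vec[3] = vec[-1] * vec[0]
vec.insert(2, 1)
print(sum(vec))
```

append vec[0]+vec[-1] = 9+4 = 13 → [9, 2, 4, 13]
vec[-1] = vec[2]-vec[3] = 4-13 = -9 → [9, 2, 4, -9]
append vec[-1]+vec[-1] = (-9)+(-9) = -18 → [9, 2, 4, -9, -18]
vec[-1] = vec[0]*vec[1] = 9*2 = 18 → [9, 2, 4, -9, 18]
vec[-1] = 8 → [9, 2, 4, -9, 8]
pop(0) removes 9 → [2, 4, -9, 8]
vec[3] = vec[-1]*vec[0] = 8*2 = 16 → [2, 4, -9, 16]
insert 1 at 2 → [2, 4, 1, -9, 16]
sum = 14

14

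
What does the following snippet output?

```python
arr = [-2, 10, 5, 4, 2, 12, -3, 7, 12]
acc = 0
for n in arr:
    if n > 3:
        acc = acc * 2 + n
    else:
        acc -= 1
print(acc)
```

430

n=-2: not >3, acc = 0-1 = -1
n=10: >3, acc = (-1)*2+10 = 8
n=5: >3, acc = 8*2+5 = 21
n=4: >3, acc = 21*2+4 = 46
n=2: not >3, acc = 46-1 = 45
n=12: >3, acc = 45*2+12 = 102
n=-3: not >3, acc = 102-1 = 101
n=7: >3, acc = 101*2+7 = 209
n=12: >3, acc = 209*2+12 = 430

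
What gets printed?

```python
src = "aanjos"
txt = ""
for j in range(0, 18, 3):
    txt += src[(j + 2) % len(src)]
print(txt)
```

nsnsns

j=0: add src[2]='n' → 'n'
j=3: add src[5]='s' → 'ns'
j=6: add src[2]='n' → 'nsn'
j=9: add src[5]='s' → 'nsns'
j=12: add src[2]='n' → 'nsnsn'
j=15: add src[5]='s' → 'nsnsns'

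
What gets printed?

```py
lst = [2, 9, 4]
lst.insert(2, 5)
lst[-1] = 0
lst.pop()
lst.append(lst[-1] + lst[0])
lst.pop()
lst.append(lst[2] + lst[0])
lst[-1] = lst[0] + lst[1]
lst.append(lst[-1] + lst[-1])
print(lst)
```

[2, 9, 5, 11, 22]

insert 5 at 2 → [2, 9, 5, 4]
lst[-1] = 0 → [2, 9, 5, 0]
pop() removes 0 → [2, 9, 5]
append lst[-1]+lst[0] = 5+2 = 7 → [2, 9, 5, 7]
pop() removes 7 → [2, 9, 5]
append lst[2]+lst[0] = 5+2 = 7 → [2, 9, 5, 7]
lst[-1] = lst[0]+lst[1] = 2+9 = 11 → [2, 9, 5, 11]
append lst[-1]+lst[-1] = 11+11 = 22 → [2, 9, 5, 11, 22]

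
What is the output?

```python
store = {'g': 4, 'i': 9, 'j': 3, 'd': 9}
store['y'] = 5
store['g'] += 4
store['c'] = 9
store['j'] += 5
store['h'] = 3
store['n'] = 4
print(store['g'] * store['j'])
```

64

store['y'] = 5 → {'g': 4, 'i': 9, 'j': 3, 'd': 9, 'y': 5}
store['g'] = 4+4 = 8 → {'g': 8, 'i': 9, 'j': 3, 'd': 9, 'y': 5}
store['c'] = 9 → {'g': 8, 'i': 9, 'j': 3, 'd': 9, 'y': 5, 'c': 9}
store['j'] = 3+5 = 8 → {'g': 8, 'i': 9, 'j': 8, 'd': 9, 'y': 5, 'c': 9}
store['h'] = 3 → {'g': 8, 'i': 9, 'j': 8, 'd': 9, 'y': 5, 'c': 9, 'h': 3}
store['n'] = 4 → {'g': 8, 'i': 9, 'j': 8, 'd': 9, 'y': 5, 'c': 9, 'h': 3, 'n': 4}
store['g']*store['j'] = 8*8 = 64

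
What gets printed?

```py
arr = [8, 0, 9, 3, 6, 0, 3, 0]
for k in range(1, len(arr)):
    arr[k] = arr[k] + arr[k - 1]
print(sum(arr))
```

163

k=1: arr[1] = 0+8 = 8 → [8, 8, 9, 3, 6, 0, 3, 0]
k=2: arr[2] = 9+8 = 17 → [8, 8, 17, 3, 6, 0, 3, 0]
k=3: arr[3] = 3+17 = 20 → [8, 8, 17, 20, 6, 0, 3, 0]
k=4: arr[4] = 6+20 = 26 → [8, 8, 17, 20, 26, 0, 3, 0]
k=5: arr[5] = 0+26 = 26 → [8, 8, 17, 20, 26, 26, 3, 0]
k=6: arr[6] = 3+26 = 29 → [8, 8, 17, 20, 26, 26, 29, 0]
k=7: arr[7] = 0+29 = 29 → [8, 8, 17, 20, 26, 26, 29, 29]
sum = 163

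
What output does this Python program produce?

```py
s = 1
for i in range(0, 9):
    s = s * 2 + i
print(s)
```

1014

i=0: s = 1*2+0 = 2
i=1: s = 2*2+1 = 5
i=2: s = 5*2+2 = 12
i=3: s = 12*2+3 = 27
i=4: s = 27*2+4 = 58
i=5: s = 58*2+5 = 121
i=6: s = 121*2+6 = 248
i=7: s = 248*2+7 = 503
i=8: s = 503*2+8 = 1014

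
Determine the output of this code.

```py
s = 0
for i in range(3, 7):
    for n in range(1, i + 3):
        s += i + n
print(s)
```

i=3,n=1: s = 0+4 = 4
i=3,n=2: s = 4+5 = 9
i=3,n=3: s = 9+6 = 15
i=3,n=4: s = 15+7 = 22
i=3,n=5: s = 22+8 = 30
i=4,n=1: s = 30+5 = 35
i=4,n=2: s = 35+6 = 41
i=4,n=3: s = 41+7 = 48
i=4,n=4: s = 48+8 = 56
i=4,n=5: s = 56+9 = 65
i=4,n=6: s = 65+10 = 75
i=5,n=1: s = 75+6 = 81
i=5,n=2: s = 81+7 = 88
i=5,n=3: s = 88+8 = 96
i=5,n=4: s = 96+9 = 105
i=5,n=5: s = 105+10 = 115
i=5,n=6: s = 115+11 = 126
i=5,n=7: s = 126+12 = 138
i=6,n=1: s = 138+7 = 145
i=6,n=2: s = 145+8 = 153
i=6,n=3: s = 153+9 = 162
i=6,n=4: s = 162+10 = 172
i=6,n=5: s = 172+11 = 183
i=6,n=6: s = 183+12 = 195
i=6,n=7: s = 195+13 = 208
i=6,n=8: s = 208+14 = 222

222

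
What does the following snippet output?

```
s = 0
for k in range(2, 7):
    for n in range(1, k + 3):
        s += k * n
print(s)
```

505

k=2,n=1: s = 0+2 = 2
k=2,n=2: s = 2+4 = 6
k=2,n=3: s = 6+6 = 12
k=2,n=4: s = 12+8 = 20
k=3,n=1: s = 20+3 = 23
k=3,n=2: s = 23+6 = 29
k=3,n=3: s = 29+9 = 38
k=3,n=4: s = 38+12 = 50
k=3,n=5: s = 50+15 = 65
k=4,n=1: s = 65+4 = 69
k=4,n=2: s = 69+8 = 77
k=4,n=3: s = 77+12 = 89
k=4,n=4: s = 89+16 = 105
k=4,n=5: s = 105+20 = 125
k=4,n=6: s = 125+24 = 149
k=5,n=1: s = 149+5 = 154
k=5,n=2: s = 154+10 = 164
k=5,n=3: s = 164+15 = 179
k=5,n=4: s = 179+20 = 199
k=5,n=5: s = 199+25 = 224
k=5,n=6: s = 224+30 = 254
k=5,n=7: s = 254+35 = 289
k=6,n=1: s = 289+6 = 295
k=6,n=2: s = 295+12 = 307
k=6,n=3: s = 307+18 = 325
k=6,n=4: s = 325+24 = 349
k=6,n=5: s = 349+30 = 379
k=6,n=6: s = 379+36 = 415
k=6,n=7: s = 415+42 = 457
k=6,n=8: s = 457+48 = 505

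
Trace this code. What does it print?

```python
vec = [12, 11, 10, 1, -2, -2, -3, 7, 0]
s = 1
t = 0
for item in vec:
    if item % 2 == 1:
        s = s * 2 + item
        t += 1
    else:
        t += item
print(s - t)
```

87

item=12: not odd; t=12
item=11: odd, s = 1*2+11 = 13; t=13
item=10: not odd; t=23
item=1: odd, s = 13*2+1 = 27; t=24
item=-2: not odd; t=22
item=-2: not odd; t=20
item=-3: odd, s = 27*2+(-3) = 51; t=21
item=7: odd, s = 51*2+7 = 109; t=22
item=0: not odd; t=22
s-t = 109-22 = 87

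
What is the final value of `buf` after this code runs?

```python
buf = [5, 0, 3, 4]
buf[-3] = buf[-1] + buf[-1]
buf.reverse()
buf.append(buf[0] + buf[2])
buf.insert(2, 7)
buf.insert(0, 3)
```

buf[-3] = buf[-1]+buf[-1] = 4+4 = 8 → [5, 8, 3, 4]
reverse → [4, 3, 8, 5]
append buf[0]+buf[2] = 4+8 = 12 → [4, 3, 8, 5, 12]
insert 7 at 2 → [4, 3, 7, 8, 5, 12]
insert 3 at 0 → [3, 4, 3, 7, 8, 5, 12]

[3, 4, 3, 7, 8, 5, 12]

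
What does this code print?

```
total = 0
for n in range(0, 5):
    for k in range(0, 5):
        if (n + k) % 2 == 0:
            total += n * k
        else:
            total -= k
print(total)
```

28

n=0,k=0: even sum, total = 0+0 = 0
n=0,k=1: odd sum, total = 0-1 = -1
n=0,k=2: even sum, total = (-1)+0 = -1
n=0,k=3: odd sum, total = (-1)-3 = -4
n=0,k=4: even sum, total = (-4)+0 = -4
n=1,k=0: odd sum, total = (-4)-0 = -4
n=1,k=1: even sum, total = (-4)+1 = -3
n=1,k=2: odd sum, total = (-3)-2 = -5
n=1,k=3: even sum, total = (-5)+3 = -2
n=1,k=4: odd sum, total = (-2)-4 = -6
n=2,k=0: even sum, total = (-6)+0 = -6
n=2,k=1: odd sum, total = (-6)-1 = -7
n=2,k=2: even sum, total = (-7)+4 = -3
n=2,k=3: odd sum, total = (-3)-3 = -6
n=2,k=4: even sum, total = (-6)+8 = 2
n=3,k=0: odd sum, total = 2-0 = 2
n=3,k=1: even sum, total = 2+3 = 5
n=3,k=2: odd sum, total = 5-2 = 3
n=3,k=3: even sum, total = 3+9 = 12
n=3,k=4: odd sum, total = 12-4 = 8
n=4,k=0: even sum, total = 8+0 = 8
n=4,k=1: odd sum, total = 8-1 = 7
n=4,k=2: even sum, total = 7+8 = 15
n=4,k=3: odd sum, total = 15-3 = 12
n=4,k=4: even sum, total = 12+16 = 28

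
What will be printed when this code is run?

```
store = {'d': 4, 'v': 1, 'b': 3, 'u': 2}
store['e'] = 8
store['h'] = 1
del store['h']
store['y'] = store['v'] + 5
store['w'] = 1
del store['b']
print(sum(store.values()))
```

22

store['e'] = 8 → {'d': 4, 'v': 1, 'b': 3, 'u': 2, 'e': 8}
store['h'] = 1 → {'d': 4, 'v': 1, 'b': 3, 'u': 2, 'e': 8, 'h': 1}
del 'h' → {'d': 4, 'v': 1, 'b': 3, 'u': 2, 'e': 8}
store['y'] = store['v']+5 = 6 → {'d': 4, 'v': 1, 'b': 3, 'u': 2, 'e': 8, 'y': 6}
store['w'] = 1 → {'d': 4, 'v': 1, 'b': 3, 'u': 2, 'e': 8, 'y': 6, 'w': 1}
del 'b' → {'d': 4, 'v': 1, 'u': 2, 'e': 8, 'y': 6, 'w': 1}
sum of values = 22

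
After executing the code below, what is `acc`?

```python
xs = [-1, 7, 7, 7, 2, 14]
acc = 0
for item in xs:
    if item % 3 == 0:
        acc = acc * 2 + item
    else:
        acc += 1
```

item=-1: not %3==0, acc = 0+1 = 1
item=7: not %3==0, acc = 1+1 = 2
item=7: not %3==0, acc = 2+1 = 3
item=7: not %3==0, acc = 3+1 = 4
item=2: not %3==0, acc = 4+1 = 5
item=14: not %3==0, acc = 5+1 = 6

6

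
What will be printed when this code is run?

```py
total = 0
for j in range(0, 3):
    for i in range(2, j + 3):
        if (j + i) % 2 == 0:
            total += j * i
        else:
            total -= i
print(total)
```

j=0,i=2: even sum, total = 0+0 = 0
j=1,i=2: odd sum, total = 0-2 = -2
j=1,i=3: even sum, total = (-2)+3 = 1
j=2,i=2: even sum, total = 1+4 = 5
j=2,i=3: odd sum, total = 5-3 = 2
j=2,i=4: even sum, total = 2+8 = 10

10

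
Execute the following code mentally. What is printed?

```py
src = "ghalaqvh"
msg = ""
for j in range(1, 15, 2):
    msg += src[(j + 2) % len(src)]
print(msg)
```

j=1: add src[3]='l' → 'l'
j=3: add src[5]='q' → 'lq'
j=5: add src[7]='h' → 'lqh'
j=7: add src[1]='h' → 'lqhh'
j=9: add src[3]='l' → 'lqhhl'
j=11: add src[5]='q' → 'lqhhlq'
j=13: add src[7]='h' → 'lqhhlqh'

lqhhlqh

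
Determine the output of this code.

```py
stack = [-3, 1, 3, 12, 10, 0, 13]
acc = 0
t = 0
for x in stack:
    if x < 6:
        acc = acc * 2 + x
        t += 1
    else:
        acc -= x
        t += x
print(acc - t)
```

-110

x=-3: <6, acc = 0*2+(-3) = -3; t=1
x=1: <6, acc = (-3)*2+1 = -5; t=2
x=3: <6, acc = (-5)*2+3 = -7; t=3
x=12: not <6, acc = (-7)-12 = -19; t=15
x=10: not <6, acc = (-19)-10 = -29; t=25
x=0: <6, acc = (-29)*2+0 = -58; t=26
x=13: not <6, acc = (-58)-13 = -71; t=39
acc-t = (-71)-39 = -110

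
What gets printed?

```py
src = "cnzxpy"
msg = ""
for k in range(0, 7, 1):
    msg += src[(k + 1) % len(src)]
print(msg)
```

k=0: add src[1]='n' → 'n'
k=1: add src[2]='z' → 'nz'
k=2: add src[3]='x' → 'nzx'
k=3: add src[4]='p' → 'nzxp'
k=4: add src[5]='y' → 'nzxpy'
k=5: add src[0]='c' → 'nzxpyc'
k=6: add src[1]='n' → 'nzxpycn'

nzxpycn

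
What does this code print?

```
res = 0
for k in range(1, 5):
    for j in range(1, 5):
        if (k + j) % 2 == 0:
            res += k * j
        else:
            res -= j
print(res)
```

32

k=1,j=1: even sum, res = 0+1 = 1
k=1,j=2: odd sum, res = 1-2 = -1
k=1,j=3: even sum, res = (-1)+3 = 2
k=1,j=4: odd sum, res = 2-4 = -2
k=2,j=1: odd sum, res = (-2)-1 = -3
k=2,j=2: even sum, res = (-3)+4 = 1
k=2,j=3: odd sum, res = 1-3 = -2
k=2,j=4: even sum, res = (-2)+8 = 6
k=3,j=1: even sum, res = 6+3 = 9
k=3,j=2: odd sum, res = 9-2 = 7
k=3,j=3: even sum, res = 7+9 = 16
k=3,j=4: odd sum, res = 16-4 = 12
k=4,j=1: odd sum, res = 12-1 = 11
k=4,j=2: even sum, res = 11+8 = 19
k=4,j=3: odd sum, res = 19-3 = 16
k=4,j=4: even sum, res = 16+16 = 32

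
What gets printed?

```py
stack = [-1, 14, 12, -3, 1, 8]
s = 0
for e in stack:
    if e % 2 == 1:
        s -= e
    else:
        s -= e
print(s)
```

-31

e=-1: odd, s = 0-(-1) = 1
e=14: not odd, s = 1-14 = -13
e=12: not odd, s = (-13)-12 = -25
e=-3: odd, s = (-25)-(-3) = -22
e=1: odd, s = (-22)-1 = -23
e=8: not odd, s = (-23)-8 = -31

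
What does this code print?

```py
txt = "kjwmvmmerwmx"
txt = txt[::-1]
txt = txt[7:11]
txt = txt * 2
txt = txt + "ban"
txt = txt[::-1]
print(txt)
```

reverse → 'xmwremmvmwjk'
slice [7:11] → 'vmwj'
repeat ×2 → 'vmwjvmwj'
+ 'ban' → 'vmwjvmwjban'
reverse → 'nabjwmvjwmv'

nabjwmvjwmv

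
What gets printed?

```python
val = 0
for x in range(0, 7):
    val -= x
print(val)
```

-21

x=0: val = 0-0 = 0
x=1: val = 0-1 = -1
x=2: val = (-1)-2 = -3
x=3: val = (-3)-3 = -6
x=4: val = (-6)-4 = -10
x=5: val = (-10)-5 = -15
x=6: val = (-15)-6 = -21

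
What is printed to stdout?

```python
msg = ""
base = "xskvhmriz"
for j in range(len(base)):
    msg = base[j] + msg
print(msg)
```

j=0: prepend 'x' → 'x'
j=1: prepend 's' → 'sx'
j=2: prepend 'k' → 'ksx'
j=3: prepend 'v' → 'vksx'
j=4: prepend 'h' → 'hvksx'
j=5: prepend 'm' → 'mhvksx'
j=6: prepend 'r' → 'rmhvksx'
j=7: prepend 'i' → 'irmhvksx'
j=8: prepend 'z' → 'zirmhvksx'

zirmhvksx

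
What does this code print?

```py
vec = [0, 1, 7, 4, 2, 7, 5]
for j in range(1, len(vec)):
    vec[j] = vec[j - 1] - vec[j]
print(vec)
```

j=1: vec[1] = 0-1 = -1 → [0, -1, 7, 4, 2, 7, 5]
j=2: vec[2] = (-1)-7 = -8 → [0, -1, -8, 4, 2, 7, 5]
j=3: vec[3] = (-8)-4 = -12 → [0, -1, -8, -12, 2, 7, 5]
j=4: vec[4] = (-12)-2 = -14 → [0, -1, -8, -12, -14, 7, 5]
j=5: vec[5] = (-14)-7 = -21 → [0, -1, -8, -12, -14, -21, 5]
j=6: vec[6] = (-21)-5 = -26 → [0, -1, -8, -12, -14, -21, -26]

[0, -1, -8, -12, -14, -21, -26]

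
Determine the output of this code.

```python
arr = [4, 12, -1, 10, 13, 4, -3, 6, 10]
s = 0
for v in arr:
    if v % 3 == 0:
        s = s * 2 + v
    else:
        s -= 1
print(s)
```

23

v=4: not %3==0, s = 0-1 = -1
v=12: %3==0, s = (-1)*2+12 = 10
v=-1: not %3==0, s = 10-1 = 9
v=10: not %3==0, s = 9-1 = 8
v=13: not %3==0, s = 8-1 = 7
v=4: not %3==0, s = 7-1 = 6
v=-3: %3==0, s = 6*2+(-3) = 9
v=6: %3==0, s = 9*2+6 = 24
v=10: not %3==0, s = 24-1 = 23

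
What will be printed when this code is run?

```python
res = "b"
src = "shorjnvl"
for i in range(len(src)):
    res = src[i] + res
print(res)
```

lvnjrohsb

i=0: prepend 's' → 'sb'
i=1: prepend 'h' → 'hsb'
i=2: prepend 'o' → 'ohsb'
i=3: prepend 'r' → 'rohsb'
i=4: prepend 'j' → 'jrohsb'
i=5: prepend 'n' → 'njrohsb'
i=6: prepend 'v' → 'vnjrohsb'
i=7: prepend 'l' → 'lvnjrohsb'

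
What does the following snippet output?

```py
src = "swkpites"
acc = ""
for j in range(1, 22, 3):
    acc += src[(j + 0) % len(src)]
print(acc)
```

j=1: add src[1]='w' → 'w'
j=4: add src[4]='i' → 'wi'
j=7: add src[7]='s' → 'wis'
j=10: add src[2]='k' → 'wisk'
j=13: add src[5]='t' → 'wiskt'
j=16: add src[0]='s' → 'wiskts'
j=19: add src[3]='p' → 'wisktsp'

wisktsp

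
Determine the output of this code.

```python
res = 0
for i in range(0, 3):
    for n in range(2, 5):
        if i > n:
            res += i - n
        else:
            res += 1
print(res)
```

i=0,n=2: not 0>2, res = 0+1 = 1
i=0,n=3: not 0>3, res = 1+1 = 2
i=0,n=4: not 0>4, res = 2+1 = 3
i=1,n=2: not 1>2, res = 3+1 = 4
i=1,n=3: not 1>3, res = 4+1 = 5
i=1,n=4: not 1>4, res = 5+1 = 6
i=2,n=2: not 2>2, res = 6+1 = 7
i=2,n=3: not 2>3, res = 7+1 = 8
i=2,n=4: not 2>4, res = 8+1 = 9

9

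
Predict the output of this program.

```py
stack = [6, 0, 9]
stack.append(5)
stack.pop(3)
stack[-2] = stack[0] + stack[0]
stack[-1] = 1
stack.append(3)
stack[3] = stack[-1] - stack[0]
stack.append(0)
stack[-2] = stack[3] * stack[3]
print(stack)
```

append 5 → [6, 0, 9, 5]
pop(3) removes 5 → [6, 0, 9]
stack[-2] = stack[0]+stack[0] = 6+6 = 12 → [6, 12, 9]
stack[-1] = 1 → [6, 12, 1]
append 3 → [6, 12, 1, 3]
stack[3] = stack[-1]-stack[0] = 3-6 = -3 → [6, 12, 1, -3]
append 0 → [6, 12, 1, -3, 0]
stack[-2] = stack[3]*stack[3] = (-3)*(-3) = 9 → [6, 12, 1, 9, 0]

[6, 12, 1, 9, 0]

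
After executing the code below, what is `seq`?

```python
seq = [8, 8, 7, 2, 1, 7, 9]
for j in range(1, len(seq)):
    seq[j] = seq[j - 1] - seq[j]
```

j=1: seq[1] = 8-8 = 0 → [8, 0, 7, 2, 1, 7, 9]
j=2: seq[2] = 0-7 = -7 → [8, 0, -7, 2, 1, 7, 9]
j=3: seq[3] = (-7)-2 = -9 → [8, 0, -7, -9, 1, 7, 9]
j=4: seq[4] = (-9)-1 = -10 → [8, 0, -7, -9, -10, 7, 9]
j=5: seq[5] = (-10)-7 = -17 → [8, 0, -7, -9, -10, -17, 9]
j=6: seq[6] = (-17)-9 = -26 → [8, 0, -7, -9, -10, -17, -26]

[8, 0, -7, -9, -10, -17, -26]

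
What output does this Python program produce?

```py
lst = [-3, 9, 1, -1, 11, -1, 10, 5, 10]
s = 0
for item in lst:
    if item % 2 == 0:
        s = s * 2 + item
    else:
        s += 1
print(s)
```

item=-3: not even, s = 0+1 = 1
item=9: not even, s = 1+1 = 2
item=1: not even, s = 2+1 = 3
item=-1: not even, s = 3+1 = 4
item=11: not even, s = 4+1 = 5
item=-1: not even, s = 5+1 = 6
item=10: even, s = 6*2+10 = 22
item=5: not even, s = 22+1 = 23
item=10: even, s = 23*2+10 = 56

56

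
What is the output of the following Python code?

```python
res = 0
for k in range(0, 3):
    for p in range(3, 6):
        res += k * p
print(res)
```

36

k=0,p=3: res = 0+0 = 0
k=0,p=4: res = 0+0 = 0
k=0,p=5: res = 0+0 = 0
k=1,p=3: res = 0+3 = 3
k=1,p=4: res = 3+4 = 7
k=1,p=5: res = 7+5 = 12
k=2,p=3: res = 12+6 = 18
k=2,p=4: res = 18+8 = 26
k=2,p=5: res = 26+10 = 36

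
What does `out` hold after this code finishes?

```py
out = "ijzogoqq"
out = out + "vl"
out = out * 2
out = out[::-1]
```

'lvqqogozjilvqqogozji'

+ 'vl' → 'ijzogoqqvl'
repeat ×2 → 'ijzogoqqvlijzogoqqvl'
reverse → 'lvqqogozjilvqqogozji'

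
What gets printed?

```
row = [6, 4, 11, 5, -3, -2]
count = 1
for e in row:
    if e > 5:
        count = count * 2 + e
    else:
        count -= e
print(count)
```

e=6: >5, count = 1*2+6 = 8
e=4: not >5, count = 8-4 = 4
e=11: >5, count = 4*2+11 = 19
e=5: not >5, count = 19-5 = 14
e=-3: not >5, count = 14-(-3) = 17
e=-2: not >5, count = 17-(-2) = 19

19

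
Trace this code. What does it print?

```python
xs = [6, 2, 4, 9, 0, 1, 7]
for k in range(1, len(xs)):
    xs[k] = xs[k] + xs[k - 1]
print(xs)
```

[6, 8, 12, 21, 21, 22, 29]

k=1: xs[1] = 2+6 = 8 → [6, 8, 4, 9, 0, 1, 7]
k=2: xs[2] = 4+8 = 12 → [6, 8, 12, 9, 0, 1, 7]
k=3: xs[3] = 9+12 = 21 → [6, 8, 12, 21, 0, 1, 7]
k=4: xs[4] = 0+21 = 21 → [6, 8, 12, 21, 21, 1, 7]
k=5: xs[5] = 1+21 = 22 → [6, 8, 12, 21, 21, 22, 7]
k=6: xs[6] = 7+22 = 29 → [6, 8, 12, 21, 21, 22, 29]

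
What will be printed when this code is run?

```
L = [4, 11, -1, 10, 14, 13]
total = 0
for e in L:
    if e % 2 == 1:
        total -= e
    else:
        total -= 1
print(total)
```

-26

e=4: not odd, total = 0-1 = -1
e=11: odd, total = (-1)-11 = -12
e=-1: odd, total = (-12)-(-1) = -11
e=10: not odd, total = (-11)-1 = -12
e=14: not odd, total = (-12)-1 = -13
e=13: odd, total = (-13)-13 = -26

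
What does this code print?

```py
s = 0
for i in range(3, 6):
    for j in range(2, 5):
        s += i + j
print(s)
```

63

i=3,j=2: s = 0+5 = 5
i=3,j=3: s = 5+6 = 11
i=3,j=4: s = 11+7 = 18
i=4,j=2: s = 18+6 = 24
i=4,j=3: s = 24+7 = 31
i=4,j=4: s = 31+8 = 39
i=5,j=2: s = 39+7 = 46
i=5,j=3: s = 46+8 = 54
i=5,j=4: s = 54+9 = 63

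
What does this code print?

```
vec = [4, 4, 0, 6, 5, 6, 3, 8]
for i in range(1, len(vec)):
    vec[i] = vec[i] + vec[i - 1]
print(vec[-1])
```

i=1: vec[1] = 4+4 = 8 → [4, 8, 0, 6, 5, 6, 3, 8]
i=2: vec[2] = 0+8 = 8 → [4, 8, 8, 6, 5, 6, 3, 8]
i=3: vec[3] = 6+8 = 14 → [4, 8, 8, 14, 5, 6, 3, 8]
i=4: vec[4] = 5+14 = 19 → [4, 8, 8, 14, 19, 6, 3, 8]
i=5: vec[5] = 6+19 = 25 → [4, 8, 8, 14, 19, 25, 3, 8]
i=6: vec[6] = 3+25 = 28 → [4, 8, 8, 14, 19, 25, 28, 8]
i=7: vec[7] = 8+28 = 36 → [4, 8, 8, 14, 19, 25, 28, 36]

36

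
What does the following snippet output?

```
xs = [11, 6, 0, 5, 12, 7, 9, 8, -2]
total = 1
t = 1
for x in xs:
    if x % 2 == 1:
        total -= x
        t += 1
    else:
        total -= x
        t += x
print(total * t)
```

x=11: odd, total = 1-11 = -10; t=2
x=6: not odd, total = (-10)-6 = -16; t=8
x=0: not odd, total = (-16)-0 = -16; t=8
x=5: odd, total = (-16)-5 = -21; t=9
x=12: not odd, total = (-21)-12 = -33; t=21
x=7: odd, total = (-33)-7 = -40; t=22
x=9: odd, total = (-40)-9 = -49; t=23
x=8: not odd, total = (-49)-8 = -57; t=31
x=-2: not odd, total = (-57)-(-2) = -55; t=29
total*t = (-55)*29 = -1595

-1595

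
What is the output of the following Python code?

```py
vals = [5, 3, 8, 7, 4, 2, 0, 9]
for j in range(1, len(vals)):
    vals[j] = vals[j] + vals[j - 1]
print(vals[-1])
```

j=1: vals[1] = 3+5 = 8 → [5, 8, 8, 7, 4, 2, 0, 9]
j=2: vals[2] = 8+8 = 16 → [5, 8, 16, 7, 4, 2, 0, 9]
j=3: vals[3] = 7+16 = 23 → [5, 8, 16, 23, 4, 2, 0, 9]
j=4: vals[4] = 4+23 = 27 → [5, 8, 16, 23, 27, 2, 0, 9]
j=5: vals[5] = 2+27 = 29 → [5, 8, 16, 23, 27, 29, 0, 9]
j=6: vals[6] = 0+29 = 29 → [5, 8, 16, 23, 27, 29, 29, 9]
j=7: vals[7] = 9+29 = 38 → [5, 8, 16, 23, 27, 29, 29, 38]

38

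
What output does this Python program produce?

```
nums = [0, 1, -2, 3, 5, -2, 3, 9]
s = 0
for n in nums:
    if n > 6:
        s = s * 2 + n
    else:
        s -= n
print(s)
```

-7

n=0: not >6, s = 0-0 = 0
n=1: not >6, s = 0-1 = -1
n=-2: not >6, s = (-1)-(-2) = 1
n=3: not >6, s = 1-3 = -2
n=5: not >6, s = (-2)-5 = -7
n=-2: not >6, s = (-7)-(-2) = -5
n=3: not >6, s = (-5)-3 = -8
n=9: >6, s = (-8)*2+9 = -7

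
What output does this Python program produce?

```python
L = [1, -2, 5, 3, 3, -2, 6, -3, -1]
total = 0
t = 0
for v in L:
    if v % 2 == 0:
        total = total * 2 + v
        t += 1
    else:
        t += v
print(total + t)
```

v=1: not even; t=1
v=-2: even, total = 0*2+(-2) = -2; t=2
v=5: not even; t=7
v=3: not even; t=10
v=3: not even; t=13
v=-2: even, total = (-2)*2+(-2) = -6; t=14
v=6: even, total = (-6)*2+6 = -6; t=15
v=-3: not even; t=12
v=-1: not even; t=11
total+t = (-6)+11 = 5

5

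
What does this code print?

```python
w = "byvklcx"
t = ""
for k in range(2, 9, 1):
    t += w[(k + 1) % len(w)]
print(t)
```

k=2: add w[3]='k' → 'k'
k=3: add w[4]='l' → 'kl'
k=4: add w[5]='c' → 'klc'
k=5: add w[6]='x' → 'klcx'
k=6: add w[0]='b' → 'klcxb'
k=7: add w[1]='y' → 'klcxby'
k=8: add w[2]='v' → 'klcxbyv'

klcxbyv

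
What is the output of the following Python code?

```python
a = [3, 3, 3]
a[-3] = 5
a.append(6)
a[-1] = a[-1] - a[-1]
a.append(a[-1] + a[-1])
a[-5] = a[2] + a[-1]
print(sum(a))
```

9

a[-3] = 5 → [5, 3, 3]
append 6 → [5, 3, 3, 6]
a[-1] = a[-1]-a[-1] = 6-6 = 0 → [5, 3, 3, 0]
append a[-1]+a[-1] = 0+0 = 0 → [5, 3, 3, 0, 0]
a[-5] = a[2]+a[-1] = 3+0 = 3 → [3, 3, 3, 0, 0]
sum = 9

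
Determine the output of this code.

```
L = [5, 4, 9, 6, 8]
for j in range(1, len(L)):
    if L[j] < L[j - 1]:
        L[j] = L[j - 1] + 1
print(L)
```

[5, 6, 9, 10, 11]

j=1: 4<5, L[1] = 5+1 = 6 → [5, 6, 9, 6, 8]
j=2: 9>=6, unchanged → [5, 6, 9, 6, 8]
j=3: 6<9, L[3] = 9+1 = 10 → [5, 6, 9, 10, 8]
j=4: 8<10, L[4] = 10+1 = 11 → [5, 6, 9, 10, 11]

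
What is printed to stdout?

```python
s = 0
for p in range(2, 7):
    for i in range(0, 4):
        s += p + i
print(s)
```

110

p=2,i=0: s = 0+2 = 2
p=2,i=1: s = 2+3 = 5
p=2,i=2: s = 5+4 = 9
p=2,i=3: s = 9+5 = 14
p=3,i=0: s = 14+3 = 17
p=3,i=1: s = 17+4 = 21
p=3,i=2: s = 21+5 = 26
p=3,i=3: s = 26+6 = 32
p=4,i=0: s = 32+4 = 36
p=4,i=1: s = 36+5 = 41
p=4,i=2: s = 41+6 = 47
p=4,i=3: s = 47+7 = 54
p=5,i=0: s = 54+5 = 59
p=5,i=1: s = 59+6 = 65
p=5,i=2: s = 65+7 = 72
p=5,i=3: s = 72+8 = 80
p=6,i=0: s = 80+6 = 86
p=6,i=1: s = 86+7 = 93
p=6,i=2: s = 93+8 = 101
p=6,i=3: s = 101+9 = 110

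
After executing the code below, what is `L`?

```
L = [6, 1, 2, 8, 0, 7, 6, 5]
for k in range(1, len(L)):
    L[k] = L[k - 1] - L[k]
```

k=1: L[1] = 6-1 = 5 → [6, 5, 2, 8, 0, 7, 6, 5]
k=2: L[2] = 5-2 = 3 → [6, 5, 3, 8, 0, 7, 6, 5]
k=3: L[3] = 3-8 = -5 → [6, 5, 3, -5, 0, 7, 6, 5]
k=4: L[4] = (-5)-0 = -5 → [6, 5, 3, -5, -5, 7, 6, 5]
k=5: L[5] = (-5)-7 = -12 → [6, 5, 3, -5, -5, -12, 6, 5]
k=6: L[6] = (-12)-6 = -18 → [6, 5, 3, -5, -5, -12, -18, 5]
k=7: L[7] = (-18)-5 = -23 → [6, 5, 3, -5, -5, -12, -18, -23]

[6, 5, 3, -5, -5, -12, -18, -23]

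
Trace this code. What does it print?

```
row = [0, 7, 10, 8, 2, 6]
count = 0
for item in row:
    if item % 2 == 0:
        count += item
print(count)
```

item=0: even, count = 0+0 = 0
item=7: not even
item=10: even, count = 0+10 = 10
item=8: even, count = 10+8 = 18
item=2: even, count = 18+2 = 20
item=6: even, count = 20+6 = 26

26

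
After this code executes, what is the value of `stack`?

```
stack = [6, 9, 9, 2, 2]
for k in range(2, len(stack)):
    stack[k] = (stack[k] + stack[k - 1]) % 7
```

[6, 9, 4, 6, 1]

k=2: stack[2] = (9+9)%7 = 4 → [6, 9, 4, 2, 2]
k=3: stack[3] = (2+4)%7 = 6 → [6, 9, 4, 6, 2]
k=4: stack[4] = (2+6)%7 = 1 → [6, 9, 4, 6, 1]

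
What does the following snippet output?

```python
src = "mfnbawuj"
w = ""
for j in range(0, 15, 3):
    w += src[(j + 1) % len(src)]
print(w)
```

fajnw

j=0: add src[1]='f' → 'f'
j=3: add src[4]='a' → 'fa'
j=6: add src[7]='j' → 'faj'
j=9: add src[2]='n' → 'fajn'
j=12: add src[5]='w' → 'fajnw'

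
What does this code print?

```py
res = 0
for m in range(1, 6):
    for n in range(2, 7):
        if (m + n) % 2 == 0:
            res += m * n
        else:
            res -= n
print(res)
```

92

m=1,n=2: odd sum, res = 0-2 = -2
m=1,n=3: even sum, res = (-2)+3 = 1
m=1,n=4: odd sum, res = 1-4 = -3
m=1,n=5: even sum, res = (-3)+5 = 2
m=1,n=6: odd sum, res = 2-6 = -4
m=2,n=2: even sum, res = (-4)+4 = 0
m=2,n=3: odd sum, res = 0-3 = -3
m=2,n=4: even sum, res = (-3)+8 = 5
m=2,n=5: odd sum, res = 5-5 = 0
m=2,n=6: even sum, res = 0+12 = 12
m=3,n=2: odd sum, res = 12-2 = 10
m=3,n=3: even sum, res = 10+9 = 19
m=3,n=4: odd sum, res = 19-4 = 15
m=3,n=5: even sum, res = 15+15 = 30
m=3,n=6: odd sum, res = 30-6 = 24
m=4,n=2: even sum, res = 24+8 = 32
m=4,n=3: odd sum, res = 32-3 = 29
m=4,n=4: even sum, res = 29+16 = 45
m=4,n=5: odd sum, res = 45-5 = 40
m=4,n=6: even sum, res = 40+24 = 64
m=5,n=2: odd sum, res = 64-2 = 62
m=5,n=3: even sum, res = 62+15 = 77
m=5,n=4: odd sum, res = 77-4 = 73
m=5,n=5: even sum, res = 73+25 = 98
m=5,n=6: odd sum, res = 98-6 = 92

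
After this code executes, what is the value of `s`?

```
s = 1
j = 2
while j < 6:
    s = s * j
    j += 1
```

120

j=2: s = 1*2 = 2
j=3: s = 2*3 = 6
j=4: s = 6*4 = 24
j=5: s = 24*5 = 120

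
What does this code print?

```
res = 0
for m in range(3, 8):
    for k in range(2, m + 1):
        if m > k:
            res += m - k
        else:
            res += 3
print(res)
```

m=3,k=2: 3>2, res = 0+1 = 1
m=3,k=3: not 3>3, res = 1+3 = 4
m=4,k=2: 4>2, res = 4+2 = 6
m=4,k=3: 4>3, res = 6+1 = 7
m=4,k=4: not 4>4, res = 7+3 = 10
m=5,k=2: 5>2, res = 10+3 = 13
m=5,k=3: 5>3, res = 13+2 = 15
m=5,k=4: 5>4, res = 15+1 = 16
m=5,k=5: not 5>5, res = 16+3 = 19
m=6,k=2: 6>2, res = 19+4 = 23
m=6,k=3: 6>3, res = 23+3 = 26
m=6,k=4: 6>4, res = 26+2 = 28
m=6,k=5: 6>5, res = 28+1 = 29
m=6,k=6: not 6>6, res = 29+3 = 32
m=7,k=2: 7>2, res = 32+5 = 37
m=7,k=3: 7>3, res = 37+4 = 41
m=7,k=4: 7>4, res = 41+3 = 44
m=7,k=5: 7>5, res = 44+2 = 46
m=7,k=6: 7>6, res = 46+1 = 47
m=7,k=7: not 7>7, res = 47+3 = 50

50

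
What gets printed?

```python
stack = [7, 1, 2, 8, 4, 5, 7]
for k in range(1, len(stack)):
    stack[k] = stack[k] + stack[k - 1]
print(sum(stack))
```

126

k=1: stack[1] = 1+7 = 8 → [7, 8, 2, 8, 4, 5, 7]
k=2: stack[2] = 2+8 = 10 → [7, 8, 10, 8, 4, 5, 7]
k=3: stack[3] = 8+10 = 18 → [7, 8, 10, 18, 4, 5, 7]
k=4: stack[4] = 4+18 = 22 → [7, 8, 10, 18, 22, 5, 7]
k=5: stack[5] = 5+22 = 27 → [7, 8, 10, 18, 22, 27, 7]
k=6: stack[6] = 7+27 = 34 → [7, 8, 10, 18, 22, 27, 34]
sum = 126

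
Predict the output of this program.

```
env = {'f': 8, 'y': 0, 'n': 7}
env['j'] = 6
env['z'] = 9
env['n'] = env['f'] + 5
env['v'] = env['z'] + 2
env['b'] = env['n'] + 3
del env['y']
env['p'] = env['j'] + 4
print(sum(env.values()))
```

73

env['j'] = 6 → {'f': 8, 'y': 0, 'n': 7, 'j': 6}
env['z'] = 9 → {'f': 8, 'y': 0, 'n': 7, 'j': 6, 'z': 9}
env['n'] = env['f']+5 = 13 → {'f': 8, 'y': 0, 'n': 13, 'j': 6, 'z': 9}
env['v'] = env['z']+2 = 11 → {'f': 8, 'y': 0, 'n': 13, 'j': 6, 'z': 9, 'v': 11}
env['b'] = env['n']+3 = 16 → {'f': 8, 'y': 0, 'n': 13, 'j': 6, 'z': 9, 'v': 11, 'b': 16}
del 'y' → {'f': 8, 'n': 13, 'j': 6, 'z': 9, 'v': 11, 'b': 16}
env['p'] = env['j']+4 = 10 → {'f': 8, 'n': 13, 'j': 6, 'z': 9, 'v': 11, 'b': 16, 'p': 10}
sum of values = 73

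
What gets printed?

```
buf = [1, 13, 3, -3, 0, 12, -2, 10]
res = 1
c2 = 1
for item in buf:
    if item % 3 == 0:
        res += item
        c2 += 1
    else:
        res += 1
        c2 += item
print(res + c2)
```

item=1: not %3==0, res = 1+1 = 2; c2=2
item=13: not %3==0, res = 2+1 = 3; c2=15
item=3: %3==0, res = 3+3 = 6; c2=16
item=-3: %3==0, res = 6+(-3) = 3; c2=17
item=0: %3==0, res = 3+0 = 3; c2=18
item=12: %3==0, res = 3+12 = 15; c2=19
item=-2: not %3==0, res = 15+1 = 16; c2=17
item=10: not %3==0, res = 16+1 = 17; c2=27
res+c2 = 17+27 = 44

44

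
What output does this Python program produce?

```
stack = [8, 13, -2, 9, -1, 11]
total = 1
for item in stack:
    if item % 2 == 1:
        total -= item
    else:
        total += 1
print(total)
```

item=8: not odd, total = 1+1 = 2
item=13: odd, total = 2-13 = -11
item=-2: not odd, total = (-11)+1 = -10
item=9: odd, total = (-10)-9 = -19
item=-1: odd, total = (-19)-(-1) = -18
item=11: odd, total = (-18)-11 = -29

-29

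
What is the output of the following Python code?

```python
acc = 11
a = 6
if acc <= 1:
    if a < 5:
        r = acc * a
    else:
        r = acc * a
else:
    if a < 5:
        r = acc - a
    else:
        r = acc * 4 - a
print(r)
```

acc=11, a=6
acc <= 1 is False; a < 5 is False
→ r = acc * 4 - a = 38

38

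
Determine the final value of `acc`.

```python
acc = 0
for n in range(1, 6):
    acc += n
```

n=1: acc = 0+1 = 1
n=2: acc = 1+2 = 3
n=3: acc = 3+3 = 6
n=4: acc = 6+4 = 10
n=5: acc = 10+5 = 15

15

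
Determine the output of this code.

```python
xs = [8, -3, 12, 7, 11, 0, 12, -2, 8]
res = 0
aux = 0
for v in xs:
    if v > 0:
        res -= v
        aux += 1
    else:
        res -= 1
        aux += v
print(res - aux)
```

v=8: >0, res = 0-8 = -8; aux=1
v=-3: not >0, res = (-8)-1 = -9; aux=-2
v=12: >0, res = (-9)-12 = -21; aux=-1
v=7: >0, res = (-21)-7 = -28; aux=0
v=11: >0, res = (-28)-11 = -39; aux=1
v=0: not >0, res = (-39)-1 = -40; aux=1
v=12: >0, res = (-40)-12 = -52; aux=2
v=-2: not >0, res = (-52)-1 = -53; aux=0
v=8: >0, res = (-53)-8 = -61; aux=1
res-aux = (-61)-1 = -62

-62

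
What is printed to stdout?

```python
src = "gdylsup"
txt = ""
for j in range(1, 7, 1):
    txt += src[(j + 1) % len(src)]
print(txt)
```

ylsupg

j=1: add src[2]='y' → 'y'
j=2: add src[3]='l' → 'yl'
j=3: add src[4]='s' → 'yls'
j=4: add src[5]='u' → 'ylsu'
j=5: add src[6]='p' → 'ylsup'
j=6: add src[0]='g' → 'ylsupg'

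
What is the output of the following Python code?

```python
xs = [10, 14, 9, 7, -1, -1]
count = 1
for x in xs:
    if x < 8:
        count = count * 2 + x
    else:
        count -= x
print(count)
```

x=10: not <8, count = 1-10 = -9
x=14: not <8, count = (-9)-14 = -23
x=9: not <8, count = (-23)-9 = -32
x=7: <8, count = (-32)*2+7 = -57
x=-1: <8, count = (-57)*2+(-1) = -115
x=-1: <8, count = (-115)*2+(-1) = -231

-231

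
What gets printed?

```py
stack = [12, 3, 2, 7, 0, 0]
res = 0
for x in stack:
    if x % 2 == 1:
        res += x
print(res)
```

x=12: not odd
x=3: odd, res = 0+3 = 3
x=2: not odd
x=7: odd, res = 3+7 = 10
x=0: not odd
x=0: not odd

10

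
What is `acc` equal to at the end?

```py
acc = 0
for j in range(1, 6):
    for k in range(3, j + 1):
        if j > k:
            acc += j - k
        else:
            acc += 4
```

j=3,k=3: not 3>3, acc = 0+4 = 4
j=4,k=3: 4>3, acc = 4+1 = 5
j=4,k=4: not 4>4, acc = 5+4 = 9
j=5,k=3: 5>3, acc = 9+2 = 11
j=5,k=4: 5>4, acc = 11+1 = 12
j=5,k=5: not 5>5, acc = 12+4 = 16

16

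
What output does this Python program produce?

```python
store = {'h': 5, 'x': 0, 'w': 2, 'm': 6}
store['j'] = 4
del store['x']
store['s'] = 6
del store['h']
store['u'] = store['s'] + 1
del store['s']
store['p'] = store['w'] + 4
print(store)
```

store['j'] = 4 → {'h': 5, 'x': 0, 'w': 2, 'm': 6, 'j': 4}
del 'x' → {'h': 5, 'w': 2, 'm': 6, 'j': 4}
store['s'] = 6 → {'h': 5, 'w': 2, 'm': 6, 'j': 4, 's': 6}
del 'h' → {'w': 2, 'm': 6, 'j': 4, 's': 6}
store['u'] = store['s']+1 = 7 → {'w': 2, 'm': 6, 'j': 4, 's': 6, 'u': 7}
del 's' → {'w': 2, 'm': 6, 'j': 4, 'u': 7}
store['p'] = store['w']+4 = 6 → {'w': 2, 'm': 6, 'j': 4, 'u': 7, 'p': 6}

{'w': 2, 'm': 6, 'j': 4, 'u': 7, 'p': 6}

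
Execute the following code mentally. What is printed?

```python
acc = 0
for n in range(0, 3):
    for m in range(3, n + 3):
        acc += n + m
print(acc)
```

15

n=1,m=3: acc = 0+4 = 4
n=2,m=3: acc = 4+5 = 9
n=2,m=4: acc = 9+6 = 15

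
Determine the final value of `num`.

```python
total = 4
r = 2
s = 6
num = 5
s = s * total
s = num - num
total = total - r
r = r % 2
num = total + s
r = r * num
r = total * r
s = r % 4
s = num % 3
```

2

s = 6*4 = 24
s = 5-5 = 0
total = 4-2 = 2
r = 2%2 = 0
num = 2+0 = 2
r = 0*2 = 0
r = 2*0 = 0
s = 0%4 = 0
s = 2%3 = 2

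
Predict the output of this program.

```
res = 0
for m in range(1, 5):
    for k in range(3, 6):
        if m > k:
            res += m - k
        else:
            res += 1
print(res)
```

12

m=1,k=3: not 1>3, res = 0+1 = 1
m=1,k=4: not 1>4, res = 1+1 = 2
m=1,k=5: not 1>5, res = 2+1 = 3
m=2,k=3: not 2>3, res = 3+1 = 4
m=2,k=4: not 2>4, res = 4+1 = 5
m=2,k=5: not 2>5, res = 5+1 = 6
m=3,k=3: not 3>3, res = 6+1 = 7
m=3,k=4: not 3>4, res = 7+1 = 8
m=3,k=5: not 3>5, res = 8+1 = 9
m=4,k=3: 4>3, res = 9+1 = 10
m=4,k=4: not 4>4, res = 10+1 = 11
m=4,k=5: not 4>5, res = 11+1 = 12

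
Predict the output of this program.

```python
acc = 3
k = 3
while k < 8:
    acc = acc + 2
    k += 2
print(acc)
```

9

k=3: acc = 3+2 = 5
k=5: acc = 5+2 = 7
k=7: acc = 7+2 = 9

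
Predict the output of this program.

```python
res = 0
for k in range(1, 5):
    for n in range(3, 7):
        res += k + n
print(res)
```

112

k=1,n=3: res = 0+4 = 4
k=1,n=4: res = 4+5 = 9
k=1,n=5: res = 9+6 = 15
k=1,n=6: res = 15+7 = 22
k=2,n=3: res = 22+5 = 27
k=2,n=4: res = 27+6 = 33
k=2,n=5: res = 33+7 = 40
k=2,n=6: res = 40+8 = 48
k=3,n=3: res = 48+6 = 54
k=3,n=4: res = 54+7 = 61
k=3,n=5: res = 61+8 = 69
k=3,n=6: res = 69+9 = 78
k=4,n=3: res = 78+7 = 85
k=4,n=4: res = 85+8 = 93
k=4,n=5: res = 93+9 = 102
k=4,n=6: res = 102+10 = 112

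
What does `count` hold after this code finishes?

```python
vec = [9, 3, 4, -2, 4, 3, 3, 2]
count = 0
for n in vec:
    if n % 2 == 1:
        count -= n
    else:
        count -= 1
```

-22

n=9: odd, count = 0-9 = -9
n=3: odd, count = (-9)-3 = -12
n=4: not odd, count = (-12)-1 = -13
n=-2: not odd, count = (-13)-1 = -14
n=4: not odd, count = (-14)-1 = -15
n=3: odd, count = (-15)-3 = -18
n=3: odd, count = (-18)-3 = -21
n=2: not odd, count = (-21)-1 = -22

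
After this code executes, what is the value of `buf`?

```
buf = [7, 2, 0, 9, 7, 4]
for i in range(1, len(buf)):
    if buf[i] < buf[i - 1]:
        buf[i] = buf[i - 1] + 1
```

i=1: 2<7, buf[1] = 7+1 = 8 → [7, 8, 0, 9, 7, 4]
i=2: 0<8, buf[2] = 8+1 = 9 → [7, 8, 9, 9, 7, 4]
i=3: 9>=9, unchanged → [7, 8, 9, 9, 7, 4]
i=4: 7<9, buf[4] = 9+1 = 10 → [7, 8, 9, 9, 10, 4]
i=5: 4<10, buf[5] = 10+1 = 11 → [7, 8, 9, 9, 10, 11]

[7, 8, 9, 9, 10, 11]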